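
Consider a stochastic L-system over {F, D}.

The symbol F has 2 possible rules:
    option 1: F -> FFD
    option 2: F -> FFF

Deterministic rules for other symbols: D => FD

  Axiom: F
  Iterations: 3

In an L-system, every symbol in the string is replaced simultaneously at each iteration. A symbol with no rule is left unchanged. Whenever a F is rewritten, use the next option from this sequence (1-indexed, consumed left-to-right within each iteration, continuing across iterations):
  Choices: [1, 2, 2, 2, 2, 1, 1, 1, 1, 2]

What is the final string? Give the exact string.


Answer: FFFFFFFFDFFDFFDFFDFFFFD

Derivation:
Step 0: F
Step 1: FFD  (used choices [1])
Step 2: FFFFFFFD  (used choices [2, 2])
Step 3: FFFFFFFFDFFDFFDFFDFFFFD  (used choices [2, 2, 1, 1, 1, 1, 2])


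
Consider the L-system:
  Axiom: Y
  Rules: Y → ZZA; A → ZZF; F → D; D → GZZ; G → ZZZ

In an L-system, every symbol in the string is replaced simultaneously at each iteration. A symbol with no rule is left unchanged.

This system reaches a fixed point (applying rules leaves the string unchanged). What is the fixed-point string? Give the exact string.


Step 0: Y
Step 1: ZZA
Step 2: ZZZZF
Step 3: ZZZZD
Step 4: ZZZZGZZ
Step 5: ZZZZZZZZZ
Step 6: ZZZZZZZZZ  (unchanged — fixed point at step 5)

Answer: ZZZZZZZZZ


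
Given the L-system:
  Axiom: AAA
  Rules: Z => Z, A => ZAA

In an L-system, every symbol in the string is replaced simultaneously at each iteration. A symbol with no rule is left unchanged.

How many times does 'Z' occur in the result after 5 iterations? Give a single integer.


Step 0: AAA  (0 'Z')
Step 1: ZAAZAAZAA  (3 'Z')
Step 2: ZZAAZAAZZAAZAAZZAAZAA  (9 'Z')
Step 3: ZZZAAZAAZZAAZAAZZZAAZAAZZAAZAAZZZAAZAAZZAAZAA  (21 'Z')
Step 4: ZZZZAAZAAZZAAZAAZZZAAZAAZZAAZAAZZZZAAZAAZZAAZAAZZZAAZAAZZAAZAAZZZZAAZAAZZAAZAAZZZAAZAAZZAAZAA  (45 'Z')
Step 5: ZZZZZAAZAAZZAAZAAZZZAAZAAZZAAZAAZZZZAAZAAZZAAZAAZZZAAZAAZZAAZAAZZZZZAAZAAZZAAZAAZZZAAZAAZZAAZAAZZZZAAZAAZZAAZAAZZZAAZAAZZAAZAAZZZZZAAZAAZZAAZAAZZZAAZAAZZAAZAAZZZZAAZAAZZAAZAAZZZAAZAAZZAAZAA  (93 'Z')

Answer: 93


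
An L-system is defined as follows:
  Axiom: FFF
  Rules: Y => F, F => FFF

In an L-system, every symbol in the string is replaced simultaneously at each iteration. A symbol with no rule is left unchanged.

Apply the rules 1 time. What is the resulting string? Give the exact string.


Answer: FFFFFFFFF

Derivation:
Step 0: FFF
Step 1: FFFFFFFFF


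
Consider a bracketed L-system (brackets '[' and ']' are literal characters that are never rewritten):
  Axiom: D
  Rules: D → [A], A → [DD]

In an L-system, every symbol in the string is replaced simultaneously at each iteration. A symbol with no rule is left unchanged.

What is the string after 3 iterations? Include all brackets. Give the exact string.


Step 0: D
Step 1: [A]
Step 2: [[DD]]
Step 3: [[[A][A]]]

Answer: [[[A][A]]]


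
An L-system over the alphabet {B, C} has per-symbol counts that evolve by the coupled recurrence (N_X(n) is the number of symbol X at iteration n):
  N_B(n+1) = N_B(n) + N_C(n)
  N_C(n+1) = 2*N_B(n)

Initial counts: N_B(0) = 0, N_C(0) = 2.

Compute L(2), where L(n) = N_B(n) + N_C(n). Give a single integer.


Answer: 6

Derivation:
Step 0: N_B=0, N_C=2, L=2
Step 1: N_B=2, N_C=0, L=2
Step 2: N_B=2, N_C=4, L=6


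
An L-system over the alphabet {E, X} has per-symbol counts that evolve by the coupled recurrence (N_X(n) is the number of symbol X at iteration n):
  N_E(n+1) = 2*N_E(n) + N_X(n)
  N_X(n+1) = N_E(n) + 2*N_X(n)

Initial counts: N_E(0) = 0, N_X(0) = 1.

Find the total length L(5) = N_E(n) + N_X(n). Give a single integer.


Step 0: N_E=0, N_X=1, L=1
Step 1: N_E=1, N_X=2, L=3
Step 2: N_E=4, N_X=5, L=9
Step 3: N_E=13, N_X=14, L=27
Step 4: N_E=40, N_X=41, L=81
Step 5: N_E=121, N_X=122, L=243

Answer: 243


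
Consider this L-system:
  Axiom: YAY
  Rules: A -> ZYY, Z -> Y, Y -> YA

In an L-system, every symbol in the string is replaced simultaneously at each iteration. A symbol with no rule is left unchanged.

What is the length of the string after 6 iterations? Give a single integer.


Answer: 318

Derivation:
Step 0: length = 3
Step 1: length = 7
Step 2: length = 15
Step 3: length = 32
Step 4: length = 69
Step 5: length = 148
Step 6: length = 318


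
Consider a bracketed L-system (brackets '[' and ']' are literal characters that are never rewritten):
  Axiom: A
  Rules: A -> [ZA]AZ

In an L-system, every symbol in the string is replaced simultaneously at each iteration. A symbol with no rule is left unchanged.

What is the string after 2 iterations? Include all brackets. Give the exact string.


Answer: [Z[ZA]AZ][ZA]AZZ

Derivation:
Step 0: A
Step 1: [ZA]AZ
Step 2: [Z[ZA]AZ][ZA]AZZ


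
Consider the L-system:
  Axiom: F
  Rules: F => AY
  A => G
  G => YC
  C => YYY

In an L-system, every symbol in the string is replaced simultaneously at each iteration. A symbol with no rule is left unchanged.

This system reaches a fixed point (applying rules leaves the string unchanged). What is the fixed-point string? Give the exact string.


Answer: YYYYY

Derivation:
Step 0: F
Step 1: AY
Step 2: GY
Step 3: YCY
Step 4: YYYYY
Step 5: YYYYY  (unchanged — fixed point at step 4)


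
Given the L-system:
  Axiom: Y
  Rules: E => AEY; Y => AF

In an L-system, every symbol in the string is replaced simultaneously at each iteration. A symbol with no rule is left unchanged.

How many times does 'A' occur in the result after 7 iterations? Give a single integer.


Step 0: Y  (0 'A')
Step 1: AF  (1 'A')
Step 2: AF  (1 'A')
Step 3: AF  (1 'A')
Step 4: AF  (1 'A')
Step 5: AF  (1 'A')
Step 6: AF  (1 'A')
Step 7: AF  (1 'A')

Answer: 1


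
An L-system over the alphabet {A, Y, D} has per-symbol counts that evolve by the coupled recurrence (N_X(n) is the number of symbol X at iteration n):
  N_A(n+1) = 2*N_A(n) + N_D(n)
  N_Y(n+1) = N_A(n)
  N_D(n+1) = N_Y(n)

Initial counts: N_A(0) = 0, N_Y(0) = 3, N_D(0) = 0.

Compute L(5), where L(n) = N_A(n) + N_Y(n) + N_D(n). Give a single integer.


Step 0: N_A=0, N_Y=3, N_D=0, L=3
Step 1: N_A=0, N_Y=0, N_D=3, L=3
Step 2: N_A=3, N_Y=0, N_D=0, L=3
Step 3: N_A=6, N_Y=3, N_D=0, L=9
Step 4: N_A=12, N_Y=6, N_D=3, L=21
Step 5: N_A=27, N_Y=12, N_D=6, L=45

Answer: 45


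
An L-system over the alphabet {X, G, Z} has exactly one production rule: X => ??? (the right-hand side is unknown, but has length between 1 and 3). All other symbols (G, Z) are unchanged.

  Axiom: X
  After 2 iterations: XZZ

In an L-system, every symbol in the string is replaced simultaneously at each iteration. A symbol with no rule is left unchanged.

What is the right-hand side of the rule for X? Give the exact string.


Answer: XZ

Derivation:
Trying X => XZ:
  Step 0: X
  Step 1: XZ
  Step 2: XZZ
Matches the given result.


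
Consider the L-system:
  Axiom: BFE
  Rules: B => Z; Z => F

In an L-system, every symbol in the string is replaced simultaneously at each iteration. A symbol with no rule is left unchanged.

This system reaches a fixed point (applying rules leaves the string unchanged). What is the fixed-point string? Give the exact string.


Answer: FFE

Derivation:
Step 0: BFE
Step 1: ZFE
Step 2: FFE
Step 3: FFE  (unchanged — fixed point at step 2)


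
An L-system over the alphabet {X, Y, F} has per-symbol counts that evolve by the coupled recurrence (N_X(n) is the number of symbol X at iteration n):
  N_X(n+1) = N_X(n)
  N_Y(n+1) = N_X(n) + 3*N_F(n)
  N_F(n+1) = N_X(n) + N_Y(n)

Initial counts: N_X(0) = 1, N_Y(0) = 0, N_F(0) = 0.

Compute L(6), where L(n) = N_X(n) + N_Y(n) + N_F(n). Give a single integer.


Answer: 79

Derivation:
Step 0: N_X=1, N_Y=0, N_F=0, L=1
Step 1: N_X=1, N_Y=1, N_F=1, L=3
Step 2: N_X=1, N_Y=4, N_F=2, L=7
Step 3: N_X=1, N_Y=7, N_F=5, L=13
Step 4: N_X=1, N_Y=16, N_F=8, L=25
Step 5: N_X=1, N_Y=25, N_F=17, L=43
Step 6: N_X=1, N_Y=52, N_F=26, L=79


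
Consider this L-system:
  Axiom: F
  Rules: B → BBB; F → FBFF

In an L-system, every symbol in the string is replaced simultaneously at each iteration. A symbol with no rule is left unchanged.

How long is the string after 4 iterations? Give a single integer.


Step 0: length = 1
Step 1: length = 4
Step 2: length = 15
Step 3: length = 54
Step 4: length = 189

Answer: 189


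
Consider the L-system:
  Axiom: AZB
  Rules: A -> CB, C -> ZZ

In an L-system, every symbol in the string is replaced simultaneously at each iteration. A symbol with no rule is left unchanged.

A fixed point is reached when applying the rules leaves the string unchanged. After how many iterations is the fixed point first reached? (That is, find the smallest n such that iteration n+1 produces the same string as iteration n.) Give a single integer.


Step 0: AZB
Step 1: CBZB
Step 2: ZZBZB
Step 3: ZZBZB  (unchanged — fixed point at step 2)

Answer: 2


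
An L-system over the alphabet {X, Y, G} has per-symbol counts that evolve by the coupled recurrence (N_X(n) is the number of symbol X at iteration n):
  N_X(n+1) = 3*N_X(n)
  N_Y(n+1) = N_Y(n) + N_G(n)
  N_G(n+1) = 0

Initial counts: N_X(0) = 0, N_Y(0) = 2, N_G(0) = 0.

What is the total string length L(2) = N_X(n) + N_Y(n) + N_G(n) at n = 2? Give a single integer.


Step 0: N_X=0, N_Y=2, N_G=0, L=2
Step 1: N_X=0, N_Y=2, N_G=0, L=2
Step 2: N_X=0, N_Y=2, N_G=0, L=2

Answer: 2


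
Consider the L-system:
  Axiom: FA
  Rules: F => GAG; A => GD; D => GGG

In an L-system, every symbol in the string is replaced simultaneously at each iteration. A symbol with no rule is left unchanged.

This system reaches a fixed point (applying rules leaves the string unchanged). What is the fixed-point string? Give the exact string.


Step 0: FA
Step 1: GAGGD
Step 2: GGDGGGGG
Step 3: GGGGGGGGGG
Step 4: GGGGGGGGGG  (unchanged — fixed point at step 3)

Answer: GGGGGGGGGG


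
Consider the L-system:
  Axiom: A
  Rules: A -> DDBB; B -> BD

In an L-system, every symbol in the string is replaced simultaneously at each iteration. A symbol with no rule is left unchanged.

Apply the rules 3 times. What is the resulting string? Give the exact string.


Step 0: A
Step 1: DDBB
Step 2: DDBDBD
Step 3: DDBDDBDD

Answer: DDBDDBDD


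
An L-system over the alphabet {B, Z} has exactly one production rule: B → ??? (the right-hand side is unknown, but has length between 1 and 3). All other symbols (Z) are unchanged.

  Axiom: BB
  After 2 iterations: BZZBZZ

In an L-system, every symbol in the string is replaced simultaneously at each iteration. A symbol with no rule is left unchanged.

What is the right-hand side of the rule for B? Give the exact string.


Trying B → BZ:
  Step 0: BB
  Step 1: BZBZ
  Step 2: BZZBZZ
Matches the given result.

Answer: BZ


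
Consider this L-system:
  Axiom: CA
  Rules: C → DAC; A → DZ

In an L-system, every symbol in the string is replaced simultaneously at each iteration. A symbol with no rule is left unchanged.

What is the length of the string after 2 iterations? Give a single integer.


Step 0: length = 2
Step 1: length = 5
Step 2: length = 8

Answer: 8


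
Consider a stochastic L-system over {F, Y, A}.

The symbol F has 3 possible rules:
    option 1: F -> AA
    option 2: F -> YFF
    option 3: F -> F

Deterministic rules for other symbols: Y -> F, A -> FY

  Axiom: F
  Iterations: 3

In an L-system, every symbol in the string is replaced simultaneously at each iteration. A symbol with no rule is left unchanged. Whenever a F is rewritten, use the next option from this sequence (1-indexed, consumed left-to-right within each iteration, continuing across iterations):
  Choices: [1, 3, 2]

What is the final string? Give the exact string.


Step 0: F
Step 1: AA  (used choices [1])
Step 2: FYFY  (used choices [])
Step 3: FFYFFF  (used choices [3, 2])

Answer: FFYFFF


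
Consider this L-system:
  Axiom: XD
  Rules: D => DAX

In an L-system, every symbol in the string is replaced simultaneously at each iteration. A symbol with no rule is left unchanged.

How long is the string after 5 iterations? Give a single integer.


Step 0: length = 2
Step 1: length = 4
Step 2: length = 6
Step 3: length = 8
Step 4: length = 10
Step 5: length = 12

Answer: 12


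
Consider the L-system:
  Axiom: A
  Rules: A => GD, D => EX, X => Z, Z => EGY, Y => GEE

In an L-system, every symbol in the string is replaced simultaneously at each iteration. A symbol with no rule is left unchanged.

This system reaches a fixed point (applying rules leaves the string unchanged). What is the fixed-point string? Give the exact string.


Answer: GEEGGEE

Derivation:
Step 0: A
Step 1: GD
Step 2: GEX
Step 3: GEZ
Step 4: GEEGY
Step 5: GEEGGEE
Step 6: GEEGGEE  (unchanged — fixed point at step 5)


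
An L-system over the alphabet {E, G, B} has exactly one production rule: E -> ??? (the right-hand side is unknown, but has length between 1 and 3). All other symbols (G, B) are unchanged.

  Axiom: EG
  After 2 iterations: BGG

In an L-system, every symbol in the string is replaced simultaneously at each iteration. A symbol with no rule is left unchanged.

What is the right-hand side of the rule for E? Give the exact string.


Answer: BG

Derivation:
Trying E -> BG:
  Step 0: EG
  Step 1: BGG
  Step 2: BGG
Matches the given result.


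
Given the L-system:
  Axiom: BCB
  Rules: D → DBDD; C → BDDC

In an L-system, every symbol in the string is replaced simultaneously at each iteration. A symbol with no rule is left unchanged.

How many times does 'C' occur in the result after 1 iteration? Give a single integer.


Step 0: BCB  (1 'C')
Step 1: BBDDCB  (1 'C')

Answer: 1


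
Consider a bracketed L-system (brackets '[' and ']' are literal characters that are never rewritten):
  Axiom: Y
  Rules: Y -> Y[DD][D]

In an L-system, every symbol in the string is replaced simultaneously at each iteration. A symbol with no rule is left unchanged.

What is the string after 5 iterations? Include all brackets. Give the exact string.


Answer: Y[DD][D][DD][D][DD][D][DD][D][DD][D]

Derivation:
Step 0: Y
Step 1: Y[DD][D]
Step 2: Y[DD][D][DD][D]
Step 3: Y[DD][D][DD][D][DD][D]
Step 4: Y[DD][D][DD][D][DD][D][DD][D]
Step 5: Y[DD][D][DD][D][DD][D][DD][D][DD][D]


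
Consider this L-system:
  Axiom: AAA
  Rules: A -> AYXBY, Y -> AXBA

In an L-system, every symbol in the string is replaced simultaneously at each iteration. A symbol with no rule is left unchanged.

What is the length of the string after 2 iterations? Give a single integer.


Step 0: length = 3
Step 1: length = 15
Step 2: length = 45

Answer: 45


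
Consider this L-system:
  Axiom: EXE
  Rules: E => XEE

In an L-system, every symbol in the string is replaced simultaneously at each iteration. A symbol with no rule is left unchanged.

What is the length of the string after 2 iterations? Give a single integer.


Step 0: length = 3
Step 1: length = 7
Step 2: length = 15

Answer: 15


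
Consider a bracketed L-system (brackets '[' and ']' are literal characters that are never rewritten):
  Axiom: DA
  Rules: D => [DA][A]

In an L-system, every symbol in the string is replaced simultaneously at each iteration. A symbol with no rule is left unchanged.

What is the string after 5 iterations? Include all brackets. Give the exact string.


Step 0: DA
Step 1: [DA][A]A
Step 2: [[DA][A]A][A]A
Step 3: [[[DA][A]A][A]A][A]A
Step 4: [[[[DA][A]A][A]A][A]A][A]A
Step 5: [[[[[DA][A]A][A]A][A]A][A]A][A]A

Answer: [[[[[DA][A]A][A]A][A]A][A]A][A]A


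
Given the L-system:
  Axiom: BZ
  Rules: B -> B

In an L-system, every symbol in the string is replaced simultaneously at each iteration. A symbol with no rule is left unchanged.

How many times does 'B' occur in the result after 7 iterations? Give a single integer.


Step 0: BZ  (1 'B')
Step 1: BZ  (1 'B')
Step 2: BZ  (1 'B')
Step 3: BZ  (1 'B')
Step 4: BZ  (1 'B')
Step 5: BZ  (1 'B')
Step 6: BZ  (1 'B')
Step 7: BZ  (1 'B')

Answer: 1


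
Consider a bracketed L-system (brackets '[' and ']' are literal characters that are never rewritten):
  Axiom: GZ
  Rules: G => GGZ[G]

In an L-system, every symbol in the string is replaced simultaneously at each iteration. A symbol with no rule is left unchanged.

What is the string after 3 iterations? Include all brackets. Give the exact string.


Answer: GGZ[G]GGZ[G]Z[GGZ[G]]GGZ[G]GGZ[G]Z[GGZ[G]]Z[GGZ[G]GGZ[G]Z[GGZ[G]]]Z

Derivation:
Step 0: GZ
Step 1: GGZ[G]Z
Step 2: GGZ[G]GGZ[G]Z[GGZ[G]]Z
Step 3: GGZ[G]GGZ[G]Z[GGZ[G]]GGZ[G]GGZ[G]Z[GGZ[G]]Z[GGZ[G]GGZ[G]Z[GGZ[G]]]Z


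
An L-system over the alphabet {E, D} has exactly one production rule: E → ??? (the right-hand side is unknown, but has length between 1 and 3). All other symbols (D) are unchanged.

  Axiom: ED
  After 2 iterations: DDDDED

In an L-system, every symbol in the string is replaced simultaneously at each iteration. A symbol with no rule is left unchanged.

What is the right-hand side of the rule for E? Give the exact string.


Answer: DDE

Derivation:
Trying E → DDE:
  Step 0: ED
  Step 1: DDED
  Step 2: DDDDED
Matches the given result.


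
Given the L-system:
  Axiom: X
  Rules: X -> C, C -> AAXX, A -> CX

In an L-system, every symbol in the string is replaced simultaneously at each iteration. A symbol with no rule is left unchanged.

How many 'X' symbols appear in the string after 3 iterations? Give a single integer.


Step 0: X  (1 'X')
Step 1: C  (0 'X')
Step 2: AAXX  (2 'X')
Step 3: CXCXCC  (2 'X')

Answer: 2


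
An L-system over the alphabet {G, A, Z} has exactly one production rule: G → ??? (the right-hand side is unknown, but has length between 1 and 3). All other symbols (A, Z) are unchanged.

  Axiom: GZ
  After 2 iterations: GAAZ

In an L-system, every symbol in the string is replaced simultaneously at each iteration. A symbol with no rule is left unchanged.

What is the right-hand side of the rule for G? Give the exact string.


Answer: GA

Derivation:
Trying G → GA:
  Step 0: GZ
  Step 1: GAZ
  Step 2: GAAZ
Matches the given result.


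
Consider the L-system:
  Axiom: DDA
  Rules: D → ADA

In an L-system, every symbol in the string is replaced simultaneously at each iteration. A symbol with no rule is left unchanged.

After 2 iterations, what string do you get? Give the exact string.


Step 0: DDA
Step 1: ADAADAA
Step 2: AADAAAADAAA

Answer: AADAAAADAAA


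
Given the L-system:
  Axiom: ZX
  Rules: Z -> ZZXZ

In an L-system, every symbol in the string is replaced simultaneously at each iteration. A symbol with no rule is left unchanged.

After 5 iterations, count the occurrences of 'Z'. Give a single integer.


Step 0: ZX  (1 'Z')
Step 1: ZZXZX  (3 'Z')
Step 2: ZZXZZZXZXZZXZX  (9 'Z')
Step 3: ZZXZZZXZXZZXZZZXZZZXZXZZXZXZZXZZZXZXZZXZX  (27 'Z')
Step 4: ZZXZZZXZXZZXZZZXZZZXZXZZXZXZZXZZZXZXZZXZZZXZZZXZXZZXZZZXZZZXZXZZXZXZZXZZZXZXZZXZXZZXZZZXZXZZXZZZXZZZXZXZZXZXZZXZZZXZXZZXZX  (81 'Z')
Step 5: ZZXZZZXZXZZXZZZXZZZXZXZZXZXZZXZZZXZXZZXZZZXZZZXZXZZXZZZXZZZXZXZZXZXZZXZZZXZXZZXZXZZXZZZXZXZZXZZZXZZZXZXZZXZXZZXZZZXZXZZXZZZXZZZXZXZZXZZZXZZZXZXZZXZXZZXZZZXZXZZXZZZXZZZXZXZZXZZZXZZZXZXZZXZXZZXZZZXZXZZXZXZZXZZZXZXZZXZZZXZZZXZXZZXZXZZXZZZXZXZZXZXZZXZZZXZXZZXZZZXZZZXZXZZXZXZZXZZZXZXZZXZZZXZZZXZXZZXZZZXZZZXZXZZXZXZZXZZZXZXZZXZXZZXZZZXZXZZXZZZXZZZXZXZZXZXZZXZZZXZXZZXZX  (243 'Z')

Answer: 243


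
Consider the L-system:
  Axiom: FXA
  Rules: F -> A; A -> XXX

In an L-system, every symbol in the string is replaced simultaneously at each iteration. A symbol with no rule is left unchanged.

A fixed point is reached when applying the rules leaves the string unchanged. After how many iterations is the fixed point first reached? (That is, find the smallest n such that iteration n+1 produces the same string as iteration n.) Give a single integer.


Answer: 2

Derivation:
Step 0: FXA
Step 1: AXXXX
Step 2: XXXXXXX
Step 3: XXXXXXX  (unchanged — fixed point at step 2)


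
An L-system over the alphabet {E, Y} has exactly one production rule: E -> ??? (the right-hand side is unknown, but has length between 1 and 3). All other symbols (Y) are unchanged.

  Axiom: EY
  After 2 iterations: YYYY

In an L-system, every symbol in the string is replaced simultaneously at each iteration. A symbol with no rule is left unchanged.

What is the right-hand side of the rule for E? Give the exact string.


Answer: YYY

Derivation:
Trying E -> YYY:
  Step 0: EY
  Step 1: YYYY
  Step 2: YYYY
Matches the given result.


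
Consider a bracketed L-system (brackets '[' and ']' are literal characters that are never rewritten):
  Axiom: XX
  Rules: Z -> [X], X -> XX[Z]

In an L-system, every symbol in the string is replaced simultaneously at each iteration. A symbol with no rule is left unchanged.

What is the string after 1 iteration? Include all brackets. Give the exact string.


Answer: XX[Z]XX[Z]

Derivation:
Step 0: XX
Step 1: XX[Z]XX[Z]


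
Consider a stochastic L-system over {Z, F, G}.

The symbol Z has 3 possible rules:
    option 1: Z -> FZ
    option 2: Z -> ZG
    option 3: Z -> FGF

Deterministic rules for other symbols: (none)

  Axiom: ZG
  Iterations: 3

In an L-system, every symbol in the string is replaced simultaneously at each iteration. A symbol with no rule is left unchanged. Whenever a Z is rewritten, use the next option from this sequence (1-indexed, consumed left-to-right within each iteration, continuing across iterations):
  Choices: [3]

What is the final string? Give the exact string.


Answer: FGFG

Derivation:
Step 0: ZG
Step 1: FGFG  (used choices [3])
Step 2: FGFG  (used choices [])
Step 3: FGFG  (used choices [])


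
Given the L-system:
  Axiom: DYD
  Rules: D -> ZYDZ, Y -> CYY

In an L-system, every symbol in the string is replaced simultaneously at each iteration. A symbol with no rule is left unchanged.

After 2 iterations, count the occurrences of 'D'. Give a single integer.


Step 0: DYD  (2 'D')
Step 1: ZYDZCYYZYDZ  (2 'D')
Step 2: ZCYYZYDZZCCYYCYYZCYYZYDZZ  (2 'D')

Answer: 2


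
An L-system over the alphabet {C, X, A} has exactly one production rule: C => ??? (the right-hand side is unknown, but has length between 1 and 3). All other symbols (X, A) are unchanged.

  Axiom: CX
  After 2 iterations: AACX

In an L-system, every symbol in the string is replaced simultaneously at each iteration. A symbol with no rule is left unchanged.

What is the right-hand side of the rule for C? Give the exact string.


Trying C => AC:
  Step 0: CX
  Step 1: ACX
  Step 2: AACX
Matches the given result.

Answer: AC


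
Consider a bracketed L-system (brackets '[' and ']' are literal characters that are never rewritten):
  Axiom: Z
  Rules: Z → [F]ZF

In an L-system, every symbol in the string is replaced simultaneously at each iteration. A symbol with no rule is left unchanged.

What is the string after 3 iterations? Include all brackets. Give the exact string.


Answer: [F][F][F]ZFFF

Derivation:
Step 0: Z
Step 1: [F]ZF
Step 2: [F][F]ZFF
Step 3: [F][F][F]ZFFF


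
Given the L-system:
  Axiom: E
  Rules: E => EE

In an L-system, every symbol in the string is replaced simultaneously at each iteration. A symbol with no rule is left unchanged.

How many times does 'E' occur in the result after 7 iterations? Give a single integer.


Step 0: E  (1 'E')
Step 1: EE  (2 'E')
Step 2: EEEE  (4 'E')
Step 3: EEEEEEEE  (8 'E')
Step 4: EEEEEEEEEEEEEEEE  (16 'E')
Step 5: EEEEEEEEEEEEEEEEEEEEEEEEEEEEEEEE  (32 'E')
Step 6: EEEEEEEEEEEEEEEEEEEEEEEEEEEEEEEEEEEEEEEEEEEEEEEEEEEEEEEEEEEEEEEE  (64 'E')
Step 7: EEEEEEEEEEEEEEEEEEEEEEEEEEEEEEEEEEEEEEEEEEEEEEEEEEEEEEEEEEEEEEEEEEEEEEEEEEEEEEEEEEEEEEEEEEEEEEEEEEEEEEEEEEEEEEEEEEEEEEEEEEEEEEEE  (128 'E')

Answer: 128


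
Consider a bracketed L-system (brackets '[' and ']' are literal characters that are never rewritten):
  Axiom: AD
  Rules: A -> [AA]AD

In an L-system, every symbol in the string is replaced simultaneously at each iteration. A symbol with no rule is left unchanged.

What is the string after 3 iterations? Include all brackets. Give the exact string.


Step 0: AD
Step 1: [AA]ADD
Step 2: [[AA]AD[AA]AD][AA]ADDD
Step 3: [[[AA]AD[AA]AD][AA]ADD[[AA]AD[AA]AD][AA]ADD][[AA]AD[AA]AD][AA]ADDDD

Answer: [[[AA]AD[AA]AD][AA]ADD[[AA]AD[AA]AD][AA]ADD][[AA]AD[AA]AD][AA]ADDDD


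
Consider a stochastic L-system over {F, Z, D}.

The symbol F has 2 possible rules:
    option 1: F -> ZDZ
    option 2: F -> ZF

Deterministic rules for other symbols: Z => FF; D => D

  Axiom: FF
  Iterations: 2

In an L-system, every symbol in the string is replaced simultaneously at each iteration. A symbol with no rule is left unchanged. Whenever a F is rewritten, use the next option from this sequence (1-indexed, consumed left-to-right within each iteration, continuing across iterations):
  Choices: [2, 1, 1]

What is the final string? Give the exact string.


Answer: FFZDZFFDFF

Derivation:
Step 0: FF
Step 1: ZFZDZ  (used choices [2, 1])
Step 2: FFZDZFFDFF  (used choices [1])


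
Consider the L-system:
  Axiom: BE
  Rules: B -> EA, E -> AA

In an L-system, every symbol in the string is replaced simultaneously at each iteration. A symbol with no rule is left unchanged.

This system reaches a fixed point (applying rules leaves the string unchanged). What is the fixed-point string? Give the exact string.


Step 0: BE
Step 1: EAAA
Step 2: AAAAA
Step 3: AAAAA  (unchanged — fixed point at step 2)

Answer: AAAAA


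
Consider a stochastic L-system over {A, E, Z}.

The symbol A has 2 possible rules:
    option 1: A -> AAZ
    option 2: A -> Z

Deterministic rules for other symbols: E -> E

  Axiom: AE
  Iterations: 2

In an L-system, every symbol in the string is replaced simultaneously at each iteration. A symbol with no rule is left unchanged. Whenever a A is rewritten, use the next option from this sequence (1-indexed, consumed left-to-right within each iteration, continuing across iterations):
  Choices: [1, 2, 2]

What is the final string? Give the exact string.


Step 0: AE
Step 1: AAZE  (used choices [1])
Step 2: ZZZE  (used choices [2, 2])

Answer: ZZZE


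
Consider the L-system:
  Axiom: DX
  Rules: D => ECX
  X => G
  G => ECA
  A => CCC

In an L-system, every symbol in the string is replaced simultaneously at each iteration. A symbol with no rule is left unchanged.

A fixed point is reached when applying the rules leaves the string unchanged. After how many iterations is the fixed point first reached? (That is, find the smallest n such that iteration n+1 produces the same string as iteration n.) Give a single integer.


Answer: 4

Derivation:
Step 0: DX
Step 1: ECXG
Step 2: ECGECA
Step 3: ECECAECCCC
Step 4: ECECCCCECCCC
Step 5: ECECCCCECCCC  (unchanged — fixed point at step 4)


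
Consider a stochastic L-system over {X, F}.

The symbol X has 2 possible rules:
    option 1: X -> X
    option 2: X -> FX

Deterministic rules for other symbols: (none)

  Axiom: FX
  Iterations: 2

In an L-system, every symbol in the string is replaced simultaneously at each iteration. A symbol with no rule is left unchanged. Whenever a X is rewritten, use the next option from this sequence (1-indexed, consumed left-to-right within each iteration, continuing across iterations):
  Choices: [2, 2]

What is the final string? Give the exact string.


Answer: FFFX

Derivation:
Step 0: FX
Step 1: FFX  (used choices [2])
Step 2: FFFX  (used choices [2])


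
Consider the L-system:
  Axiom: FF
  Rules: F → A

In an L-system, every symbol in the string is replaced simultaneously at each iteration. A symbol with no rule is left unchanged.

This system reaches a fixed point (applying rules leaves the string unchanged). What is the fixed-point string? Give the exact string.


Step 0: FF
Step 1: AA
Step 2: AA  (unchanged — fixed point at step 1)

Answer: AA


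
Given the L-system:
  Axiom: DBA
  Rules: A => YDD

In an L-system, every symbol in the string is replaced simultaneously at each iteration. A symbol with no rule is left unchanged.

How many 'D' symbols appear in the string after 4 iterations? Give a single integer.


Step 0: DBA  (1 'D')
Step 1: DBYDD  (3 'D')
Step 2: DBYDD  (3 'D')
Step 3: DBYDD  (3 'D')
Step 4: DBYDD  (3 'D')

Answer: 3


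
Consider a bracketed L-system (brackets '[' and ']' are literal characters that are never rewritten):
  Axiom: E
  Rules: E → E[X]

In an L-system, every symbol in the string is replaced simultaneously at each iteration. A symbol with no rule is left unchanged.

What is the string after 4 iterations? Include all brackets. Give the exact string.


Step 0: E
Step 1: E[X]
Step 2: E[X][X]
Step 3: E[X][X][X]
Step 4: E[X][X][X][X]

Answer: E[X][X][X][X]


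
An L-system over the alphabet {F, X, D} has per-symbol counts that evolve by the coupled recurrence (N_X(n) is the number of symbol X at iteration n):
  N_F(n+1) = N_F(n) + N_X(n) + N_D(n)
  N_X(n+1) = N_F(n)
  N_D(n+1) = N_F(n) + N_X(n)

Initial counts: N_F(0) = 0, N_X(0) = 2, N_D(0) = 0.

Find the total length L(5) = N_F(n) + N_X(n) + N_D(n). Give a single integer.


Step 0: N_F=0, N_X=2, N_D=0, L=2
Step 1: N_F=2, N_X=0, N_D=2, L=4
Step 2: N_F=4, N_X=2, N_D=2, L=8
Step 3: N_F=8, N_X=4, N_D=6, L=18
Step 4: N_F=18, N_X=8, N_D=12, L=38
Step 5: N_F=38, N_X=18, N_D=26, L=82

Answer: 82


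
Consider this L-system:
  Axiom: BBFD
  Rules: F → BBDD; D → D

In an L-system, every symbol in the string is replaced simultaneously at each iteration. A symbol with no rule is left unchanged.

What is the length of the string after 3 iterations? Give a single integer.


Step 0: length = 4
Step 1: length = 7
Step 2: length = 7
Step 3: length = 7

Answer: 7


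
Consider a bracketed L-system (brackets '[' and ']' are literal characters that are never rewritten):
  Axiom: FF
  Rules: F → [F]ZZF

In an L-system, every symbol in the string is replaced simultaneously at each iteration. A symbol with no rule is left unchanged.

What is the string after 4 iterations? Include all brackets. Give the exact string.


Step 0: FF
Step 1: [F]ZZF[F]ZZF
Step 2: [[F]ZZF]ZZ[F]ZZF[[F]ZZF]ZZ[F]ZZF
Step 3: [[[F]ZZF]ZZ[F]ZZF]ZZ[[F]ZZF]ZZ[F]ZZF[[[F]ZZF]ZZ[F]ZZF]ZZ[[F]ZZF]ZZ[F]ZZF
Step 4: [[[[F]ZZF]ZZ[F]ZZF]ZZ[[F]ZZF]ZZ[F]ZZF]ZZ[[[F]ZZF]ZZ[F]ZZF]ZZ[[F]ZZF]ZZ[F]ZZF[[[[F]ZZF]ZZ[F]ZZF]ZZ[[F]ZZF]ZZ[F]ZZF]ZZ[[[F]ZZF]ZZ[F]ZZF]ZZ[[F]ZZF]ZZ[F]ZZF

Answer: [[[[F]ZZF]ZZ[F]ZZF]ZZ[[F]ZZF]ZZ[F]ZZF]ZZ[[[F]ZZF]ZZ[F]ZZF]ZZ[[F]ZZF]ZZ[F]ZZF[[[[F]ZZF]ZZ[F]ZZF]ZZ[[F]ZZF]ZZ[F]ZZF]ZZ[[[F]ZZF]ZZ[F]ZZF]ZZ[[F]ZZF]ZZ[F]ZZF


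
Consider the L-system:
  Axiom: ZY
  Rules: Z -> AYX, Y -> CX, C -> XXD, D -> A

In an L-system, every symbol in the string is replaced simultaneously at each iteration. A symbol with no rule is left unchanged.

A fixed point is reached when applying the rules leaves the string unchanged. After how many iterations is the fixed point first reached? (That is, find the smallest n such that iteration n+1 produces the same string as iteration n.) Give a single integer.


Step 0: ZY
Step 1: AYXCX
Step 2: ACXXXXDX
Step 3: AXXDXXXXAX
Step 4: AXXAXXXXAX
Step 5: AXXAXXXXAX  (unchanged — fixed point at step 4)

Answer: 4


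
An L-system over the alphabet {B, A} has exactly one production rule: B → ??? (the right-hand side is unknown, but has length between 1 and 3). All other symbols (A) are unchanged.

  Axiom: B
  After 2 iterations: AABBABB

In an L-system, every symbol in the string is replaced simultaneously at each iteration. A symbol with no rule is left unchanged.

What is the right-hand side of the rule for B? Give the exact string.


Answer: ABB

Derivation:
Trying B → ABB:
  Step 0: B
  Step 1: ABB
  Step 2: AABBABB
Matches the given result.


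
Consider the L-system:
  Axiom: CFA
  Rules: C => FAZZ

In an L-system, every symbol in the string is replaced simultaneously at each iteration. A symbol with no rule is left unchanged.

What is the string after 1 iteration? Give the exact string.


Answer: FAZZFA

Derivation:
Step 0: CFA
Step 1: FAZZFA


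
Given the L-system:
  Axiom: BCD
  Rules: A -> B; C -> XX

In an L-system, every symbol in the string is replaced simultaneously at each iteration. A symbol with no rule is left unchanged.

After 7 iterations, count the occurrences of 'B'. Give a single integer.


Step 0: BCD  (1 'B')
Step 1: BXXD  (1 'B')
Step 2: BXXD  (1 'B')
Step 3: BXXD  (1 'B')
Step 4: BXXD  (1 'B')
Step 5: BXXD  (1 'B')
Step 6: BXXD  (1 'B')
Step 7: BXXD  (1 'B')

Answer: 1


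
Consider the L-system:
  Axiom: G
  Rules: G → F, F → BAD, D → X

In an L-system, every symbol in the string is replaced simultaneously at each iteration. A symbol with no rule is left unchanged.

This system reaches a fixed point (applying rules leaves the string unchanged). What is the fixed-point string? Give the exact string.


Step 0: G
Step 1: F
Step 2: BAD
Step 3: BAX
Step 4: BAX  (unchanged — fixed point at step 3)

Answer: BAX


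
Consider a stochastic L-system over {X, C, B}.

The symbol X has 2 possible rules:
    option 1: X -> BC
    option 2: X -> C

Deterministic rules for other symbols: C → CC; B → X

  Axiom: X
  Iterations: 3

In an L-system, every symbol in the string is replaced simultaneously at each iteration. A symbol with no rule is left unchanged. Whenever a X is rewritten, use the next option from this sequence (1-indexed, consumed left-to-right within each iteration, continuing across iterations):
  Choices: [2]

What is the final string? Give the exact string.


Answer: CCCC

Derivation:
Step 0: X
Step 1: C  (used choices [2])
Step 2: CC  (used choices [])
Step 3: CCCC  (used choices [])


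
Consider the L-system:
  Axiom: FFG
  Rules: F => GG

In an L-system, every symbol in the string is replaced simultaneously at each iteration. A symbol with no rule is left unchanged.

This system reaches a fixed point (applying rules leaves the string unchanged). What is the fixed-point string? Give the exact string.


Answer: GGGGG

Derivation:
Step 0: FFG
Step 1: GGGGG
Step 2: GGGGG  (unchanged — fixed point at step 1)


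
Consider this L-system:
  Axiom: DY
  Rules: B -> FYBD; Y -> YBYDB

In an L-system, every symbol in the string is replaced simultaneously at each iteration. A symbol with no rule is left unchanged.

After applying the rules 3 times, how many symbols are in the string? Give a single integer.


Step 0: length = 2
Step 1: length = 6
Step 2: length = 20
Step 3: length = 62

Answer: 62


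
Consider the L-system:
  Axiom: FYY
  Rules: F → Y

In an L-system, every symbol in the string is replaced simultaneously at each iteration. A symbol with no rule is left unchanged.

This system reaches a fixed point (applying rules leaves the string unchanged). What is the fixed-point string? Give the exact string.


Step 0: FYY
Step 1: YYY
Step 2: YYY  (unchanged — fixed point at step 1)

Answer: YYY


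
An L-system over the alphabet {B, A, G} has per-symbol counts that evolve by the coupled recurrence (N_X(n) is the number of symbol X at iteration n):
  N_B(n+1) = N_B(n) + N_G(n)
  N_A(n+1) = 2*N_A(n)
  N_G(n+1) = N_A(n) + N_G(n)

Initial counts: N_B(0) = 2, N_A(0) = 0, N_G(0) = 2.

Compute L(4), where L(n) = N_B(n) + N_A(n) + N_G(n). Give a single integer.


Answer: 12

Derivation:
Step 0: N_B=2, N_A=0, N_G=2, L=4
Step 1: N_B=4, N_A=0, N_G=2, L=6
Step 2: N_B=6, N_A=0, N_G=2, L=8
Step 3: N_B=8, N_A=0, N_G=2, L=10
Step 4: N_B=10, N_A=0, N_G=2, L=12


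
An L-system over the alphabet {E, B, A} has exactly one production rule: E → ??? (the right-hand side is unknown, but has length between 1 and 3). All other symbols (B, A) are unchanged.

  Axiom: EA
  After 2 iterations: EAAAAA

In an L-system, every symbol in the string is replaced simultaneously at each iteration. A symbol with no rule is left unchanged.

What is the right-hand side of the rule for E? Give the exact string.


Answer: EAA

Derivation:
Trying E → EAA:
  Step 0: EA
  Step 1: EAAA
  Step 2: EAAAAA
Matches the given result.


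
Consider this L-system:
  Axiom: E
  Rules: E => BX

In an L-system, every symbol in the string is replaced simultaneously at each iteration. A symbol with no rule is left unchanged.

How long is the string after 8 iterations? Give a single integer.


Answer: 2

Derivation:
Step 0: length = 1
Step 1: length = 2
Step 2: length = 2
Step 3: length = 2
Step 4: length = 2
Step 5: length = 2
Step 6: length = 2
Step 7: length = 2
Step 8: length = 2


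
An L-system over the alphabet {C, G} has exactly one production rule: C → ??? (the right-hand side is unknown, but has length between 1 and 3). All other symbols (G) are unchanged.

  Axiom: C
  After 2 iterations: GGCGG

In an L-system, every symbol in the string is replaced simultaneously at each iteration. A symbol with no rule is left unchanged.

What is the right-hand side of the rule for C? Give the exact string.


Answer: GCG

Derivation:
Trying C → GCG:
  Step 0: C
  Step 1: GCG
  Step 2: GGCGG
Matches the given result.


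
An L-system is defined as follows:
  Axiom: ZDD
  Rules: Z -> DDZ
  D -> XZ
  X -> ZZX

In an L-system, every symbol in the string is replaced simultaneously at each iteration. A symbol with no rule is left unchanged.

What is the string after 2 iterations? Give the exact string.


Step 0: ZDD
Step 1: DDZXZXZ
Step 2: XZXZDDZZZXDDZZZXDDZ

Answer: XZXZDDZZZXDDZZZXDDZ


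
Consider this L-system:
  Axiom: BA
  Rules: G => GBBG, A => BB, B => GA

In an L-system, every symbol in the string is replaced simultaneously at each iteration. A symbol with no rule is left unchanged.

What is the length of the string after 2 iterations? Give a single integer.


Answer: 10

Derivation:
Step 0: length = 2
Step 1: length = 4
Step 2: length = 10


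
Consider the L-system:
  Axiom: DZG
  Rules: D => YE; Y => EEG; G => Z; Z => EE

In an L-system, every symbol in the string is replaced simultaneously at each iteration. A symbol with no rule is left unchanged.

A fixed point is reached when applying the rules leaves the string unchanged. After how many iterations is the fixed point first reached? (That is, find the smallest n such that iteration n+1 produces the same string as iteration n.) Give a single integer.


Step 0: DZG
Step 1: YEEEZ
Step 2: EEGEEEEE
Step 3: EEZEEEEE
Step 4: EEEEEEEEE
Step 5: EEEEEEEEE  (unchanged — fixed point at step 4)

Answer: 4


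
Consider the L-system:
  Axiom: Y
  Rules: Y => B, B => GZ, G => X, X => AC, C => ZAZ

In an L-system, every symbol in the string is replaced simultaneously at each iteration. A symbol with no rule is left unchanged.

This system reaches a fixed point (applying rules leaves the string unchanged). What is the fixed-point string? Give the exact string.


Step 0: Y
Step 1: B
Step 2: GZ
Step 3: XZ
Step 4: ACZ
Step 5: AZAZZ
Step 6: AZAZZ  (unchanged — fixed point at step 5)

Answer: AZAZZ


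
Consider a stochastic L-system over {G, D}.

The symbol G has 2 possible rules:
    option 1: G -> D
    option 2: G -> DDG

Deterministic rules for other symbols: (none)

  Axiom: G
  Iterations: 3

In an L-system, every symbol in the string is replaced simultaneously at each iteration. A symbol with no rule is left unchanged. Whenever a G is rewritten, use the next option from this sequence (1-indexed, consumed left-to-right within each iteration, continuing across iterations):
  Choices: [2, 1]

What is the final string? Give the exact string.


Step 0: G
Step 1: DDG  (used choices [2])
Step 2: DDD  (used choices [1])
Step 3: DDD  (used choices [])

Answer: DDD


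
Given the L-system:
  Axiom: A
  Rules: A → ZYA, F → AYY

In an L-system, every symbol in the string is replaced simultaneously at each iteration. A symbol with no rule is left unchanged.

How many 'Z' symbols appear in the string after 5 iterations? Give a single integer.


Answer: 5

Derivation:
Step 0: A  (0 'Z')
Step 1: ZYA  (1 'Z')
Step 2: ZYZYA  (2 'Z')
Step 3: ZYZYZYA  (3 'Z')
Step 4: ZYZYZYZYA  (4 'Z')
Step 5: ZYZYZYZYZYA  (5 'Z')


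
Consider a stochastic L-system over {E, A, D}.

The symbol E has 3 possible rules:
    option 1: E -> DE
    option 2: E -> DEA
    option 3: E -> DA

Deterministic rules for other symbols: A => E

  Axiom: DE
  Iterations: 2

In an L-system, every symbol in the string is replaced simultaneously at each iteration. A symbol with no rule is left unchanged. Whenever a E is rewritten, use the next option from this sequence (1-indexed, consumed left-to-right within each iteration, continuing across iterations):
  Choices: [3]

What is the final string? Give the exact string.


Answer: DDE

Derivation:
Step 0: DE
Step 1: DDA  (used choices [3])
Step 2: DDE  (used choices [])
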